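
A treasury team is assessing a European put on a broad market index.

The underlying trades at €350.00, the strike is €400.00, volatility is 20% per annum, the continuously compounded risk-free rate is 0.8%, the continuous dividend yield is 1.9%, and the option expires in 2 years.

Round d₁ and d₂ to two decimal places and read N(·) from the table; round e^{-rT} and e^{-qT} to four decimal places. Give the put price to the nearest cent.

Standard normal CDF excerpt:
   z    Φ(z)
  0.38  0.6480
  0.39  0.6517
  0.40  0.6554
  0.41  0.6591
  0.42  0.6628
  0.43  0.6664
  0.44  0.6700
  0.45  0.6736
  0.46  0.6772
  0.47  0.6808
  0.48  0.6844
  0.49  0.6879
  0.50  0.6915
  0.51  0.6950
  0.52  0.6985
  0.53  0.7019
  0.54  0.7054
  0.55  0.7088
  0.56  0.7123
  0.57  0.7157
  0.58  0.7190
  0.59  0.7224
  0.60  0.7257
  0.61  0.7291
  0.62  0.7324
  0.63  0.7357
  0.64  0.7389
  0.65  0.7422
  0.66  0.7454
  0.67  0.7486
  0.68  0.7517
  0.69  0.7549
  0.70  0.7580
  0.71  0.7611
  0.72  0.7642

σ√T = 0.2·√2 = 0.2828
d₁ = [ln(350/400) + (0.008 − 0.019 + 0.2²/2)·2] / 0.2828 = [-0.1335 + 0.0180] / 0.2828 = -0.4085 ⇒ -0.41
d₂ = d₁ − σ√T = -0.4085 − 0.2828 = -0.6913 ⇒ -0.69
exp(−qT) = exp(−0.019·2) = 0.9627;  exp(−rT) = exp(−0.008·2) = 0.9841
N(−d₂) = N(0.69) = 0.7549;  N(−d₁) = N(0.41) = 0.6591
P = 400·0.9841·0.7549 − 350·0.9627·0.6591 = 297.1588 − 222.0804 = 75.0784

€75.08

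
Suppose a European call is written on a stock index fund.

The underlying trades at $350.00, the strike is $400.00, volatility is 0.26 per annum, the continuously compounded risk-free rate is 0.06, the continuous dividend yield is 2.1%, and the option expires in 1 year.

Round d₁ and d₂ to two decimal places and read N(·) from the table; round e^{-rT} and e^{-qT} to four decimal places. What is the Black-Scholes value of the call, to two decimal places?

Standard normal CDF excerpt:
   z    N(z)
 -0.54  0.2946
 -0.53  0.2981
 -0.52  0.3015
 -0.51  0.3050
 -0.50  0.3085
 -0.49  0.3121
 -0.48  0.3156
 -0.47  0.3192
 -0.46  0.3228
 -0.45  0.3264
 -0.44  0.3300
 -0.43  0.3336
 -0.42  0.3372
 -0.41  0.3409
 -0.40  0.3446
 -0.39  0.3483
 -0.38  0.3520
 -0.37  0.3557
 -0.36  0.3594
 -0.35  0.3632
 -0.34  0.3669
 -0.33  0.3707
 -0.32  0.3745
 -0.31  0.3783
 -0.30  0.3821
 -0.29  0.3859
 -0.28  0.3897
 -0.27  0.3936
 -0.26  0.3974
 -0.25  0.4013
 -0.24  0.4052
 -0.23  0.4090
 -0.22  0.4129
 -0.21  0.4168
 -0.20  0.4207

T = 1;  σ√T = 0.2600
d₁ = [ln(350/400) + (0.06 − 0.021 + 0.26²/2)·1] / 0.2600 = [-0.1335 + 0.0728] / 0.2600 = -0.2336 ≈ -0.23
d₂ = d₁ − σ√T = -0.2336 − 0.2600 = -0.4936 ≈ -0.49
e^(−qT) = e^(−0.021·1) = 0.9792;  e^(−rT) = e^(−0.06·1) = 0.9418
N(d₁) = N(-0.23) = 0.4090;  N(d₂) = N(-0.49) = 0.3121
C = 350·0.9792·0.4090 − 400·0.9418·0.3121 = 140.1725 − 117.5743 = 22.5982

$22.60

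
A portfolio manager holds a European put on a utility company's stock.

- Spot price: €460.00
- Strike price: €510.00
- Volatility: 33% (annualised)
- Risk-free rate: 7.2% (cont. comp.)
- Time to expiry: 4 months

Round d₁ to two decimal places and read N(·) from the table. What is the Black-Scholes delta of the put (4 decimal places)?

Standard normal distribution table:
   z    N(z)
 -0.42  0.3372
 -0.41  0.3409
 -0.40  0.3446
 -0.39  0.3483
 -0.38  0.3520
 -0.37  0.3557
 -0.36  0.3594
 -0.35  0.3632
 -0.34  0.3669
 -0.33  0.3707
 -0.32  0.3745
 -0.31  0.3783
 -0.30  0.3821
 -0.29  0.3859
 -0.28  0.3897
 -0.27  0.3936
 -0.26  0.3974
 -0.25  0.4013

T = 0.3333;  σ√T = 0.1905
d₁ = [ln(460/510) + (0.072 + ½·0.33²)·0.3333] / (σ√T) = (-0.1032 + 0.0421) / 0.1905 = -0.3203 ⇒ -0.32
N(d₁) = N(-0.32) = 0.3745
Δ_put = N(d₁) − 1 = 0.3745 − 1 = -0.6255

-0.6255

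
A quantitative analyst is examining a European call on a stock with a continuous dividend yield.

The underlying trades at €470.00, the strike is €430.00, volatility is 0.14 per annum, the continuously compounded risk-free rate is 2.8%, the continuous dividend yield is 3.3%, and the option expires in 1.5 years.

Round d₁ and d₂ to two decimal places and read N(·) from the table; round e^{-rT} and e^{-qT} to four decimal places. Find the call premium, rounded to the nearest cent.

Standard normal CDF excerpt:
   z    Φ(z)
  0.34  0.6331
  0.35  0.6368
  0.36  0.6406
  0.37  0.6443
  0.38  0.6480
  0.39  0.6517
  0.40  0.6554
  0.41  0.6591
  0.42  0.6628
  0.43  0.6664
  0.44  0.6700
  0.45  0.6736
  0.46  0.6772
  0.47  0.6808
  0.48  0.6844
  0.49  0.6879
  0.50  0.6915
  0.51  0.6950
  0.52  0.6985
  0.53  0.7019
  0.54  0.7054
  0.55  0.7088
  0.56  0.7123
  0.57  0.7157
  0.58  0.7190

T = 1.5;  σ√T = 0.1715
ln(S/K) + (r − q + σ²/2)T = ln(470/430) + (0.028 − 0.033 + 0.14²/2)·1.5 = 0.0889 + 0.0072 = 0.0961
d₁ = 0.0961 / 0.1715 = 0.5607 ⇒ 0.56
d₂ = d₁ − σ√T = 0.5607 − 0.1715 = 0.3893 ⇒ 0.39
e^(−qT) = e^(−0.033·1.5) = 0.9517;  e^(−rT) = e^(−0.028·1.5) = 0.9589
C = 470·0.9517·N(0.56) − 430·0.9589·N(0.39) = 470·0.9517·0.7123 − 430·0.9589·0.6517 = 318.6111 − 268.7135 = 49.8976

€49.90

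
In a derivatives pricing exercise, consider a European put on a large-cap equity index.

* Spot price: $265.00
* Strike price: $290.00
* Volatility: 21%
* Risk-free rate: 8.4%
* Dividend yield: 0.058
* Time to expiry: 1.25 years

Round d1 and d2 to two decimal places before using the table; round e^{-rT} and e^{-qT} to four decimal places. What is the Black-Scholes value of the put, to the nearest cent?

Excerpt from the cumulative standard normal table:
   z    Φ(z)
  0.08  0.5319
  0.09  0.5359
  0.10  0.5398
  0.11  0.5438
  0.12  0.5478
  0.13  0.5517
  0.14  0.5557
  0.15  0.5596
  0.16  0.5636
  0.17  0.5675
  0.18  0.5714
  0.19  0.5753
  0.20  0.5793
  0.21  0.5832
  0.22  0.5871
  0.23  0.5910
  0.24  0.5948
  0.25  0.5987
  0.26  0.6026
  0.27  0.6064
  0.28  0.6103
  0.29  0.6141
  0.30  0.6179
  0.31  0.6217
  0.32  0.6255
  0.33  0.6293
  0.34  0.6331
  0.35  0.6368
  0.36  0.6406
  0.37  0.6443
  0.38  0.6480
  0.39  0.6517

$31.27

T = 1.25;  σ√T = 0.2348
d₁ = [ln(265/290) + (0.084 − 0.058 + 0.21²/2)·1.25] / 0.2348 = [-0.0902 + 0.0601] / 0.2348 = -0.1282 ⇒ -0.13
d₂ = d₁ − σ√T = -0.1282 − 0.2348 = -0.3629 ⇒ -0.36
exp(−qT) = exp(−0.058·1.25) = 0.9301;  exp(−rT) = exp(−0.084·1.25) = 0.9003
N(−d₂) = N(0.36) = 0.6406;  N(−d₁) = N(0.13) = 0.5517
P = 290·0.9003·0.6406 − 265·0.9301·0.5517 = 167.2523 − 135.9811 = 31.2712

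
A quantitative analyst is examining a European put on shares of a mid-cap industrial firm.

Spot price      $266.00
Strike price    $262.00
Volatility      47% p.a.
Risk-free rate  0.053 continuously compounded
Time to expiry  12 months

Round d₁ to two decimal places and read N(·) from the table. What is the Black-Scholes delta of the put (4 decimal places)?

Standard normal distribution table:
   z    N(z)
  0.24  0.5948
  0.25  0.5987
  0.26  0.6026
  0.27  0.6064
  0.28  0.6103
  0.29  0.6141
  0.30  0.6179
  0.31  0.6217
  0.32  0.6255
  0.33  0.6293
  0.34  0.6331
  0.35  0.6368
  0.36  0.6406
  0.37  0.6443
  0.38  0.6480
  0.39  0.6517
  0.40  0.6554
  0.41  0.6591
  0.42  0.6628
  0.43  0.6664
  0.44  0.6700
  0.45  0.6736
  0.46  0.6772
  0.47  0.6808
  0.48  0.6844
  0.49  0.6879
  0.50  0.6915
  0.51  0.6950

-0.3520

σ√T = 0.47 × 1.0000 = 0.4700
d₁ = [ln(266/262) + (0.053 + 0.47²/2)·1] / 0.4700 = [0.0152 + 0.1634] / 0.4700 = 0.3800 ⇒ 0.38
N(d₁) = N(0.38) = 0.6480
Δ_put = N(d₁) − 1 = 0.6480 − 1 = -0.3520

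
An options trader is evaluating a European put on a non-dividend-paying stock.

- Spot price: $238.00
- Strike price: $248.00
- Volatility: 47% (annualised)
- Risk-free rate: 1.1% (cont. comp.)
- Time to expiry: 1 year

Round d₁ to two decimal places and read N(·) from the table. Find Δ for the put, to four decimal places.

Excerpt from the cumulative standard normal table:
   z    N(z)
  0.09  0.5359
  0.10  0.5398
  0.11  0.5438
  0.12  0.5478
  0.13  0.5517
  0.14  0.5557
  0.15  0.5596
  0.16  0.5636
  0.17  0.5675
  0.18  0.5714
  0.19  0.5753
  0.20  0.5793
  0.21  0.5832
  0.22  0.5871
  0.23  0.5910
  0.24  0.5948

σ√T = 0.47 × 1.0000 = 0.4700
d₁ = [ln(238/248) + (0.011 + 0.47²/2)·1] / 0.4700 = [-0.0412 + 0.1214] / 0.4700 = 0.1708 ≈ 0.17
N(d₁) = N(0.17) = 0.5675
Δ_put = N(d₁) − 1 = 0.5675 − 1 = -0.4325

-0.4325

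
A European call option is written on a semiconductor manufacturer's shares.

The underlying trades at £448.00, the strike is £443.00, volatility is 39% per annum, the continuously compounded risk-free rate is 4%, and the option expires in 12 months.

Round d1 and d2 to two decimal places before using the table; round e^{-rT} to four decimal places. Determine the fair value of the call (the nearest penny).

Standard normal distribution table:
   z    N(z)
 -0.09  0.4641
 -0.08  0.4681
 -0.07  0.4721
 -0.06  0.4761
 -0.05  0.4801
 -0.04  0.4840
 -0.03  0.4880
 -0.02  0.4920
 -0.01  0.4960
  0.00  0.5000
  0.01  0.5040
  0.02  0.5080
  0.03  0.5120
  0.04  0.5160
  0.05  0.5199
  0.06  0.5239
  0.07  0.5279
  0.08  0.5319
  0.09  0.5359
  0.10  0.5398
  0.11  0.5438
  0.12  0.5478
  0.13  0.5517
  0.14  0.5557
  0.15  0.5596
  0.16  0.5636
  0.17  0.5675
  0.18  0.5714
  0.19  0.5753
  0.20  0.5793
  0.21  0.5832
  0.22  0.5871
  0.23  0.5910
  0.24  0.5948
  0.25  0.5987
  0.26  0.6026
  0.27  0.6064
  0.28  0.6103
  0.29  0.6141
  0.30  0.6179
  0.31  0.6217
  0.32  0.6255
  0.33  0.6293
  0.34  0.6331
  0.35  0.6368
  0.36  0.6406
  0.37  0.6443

σ√T = 0.39 × 1.0000 = 0.3900
d₁ = [ln(448/443) + (0.04 + 0.39²/2)·1] / 0.3900 = [0.0112 + 0.1161] / 0.3900 = 0.3263 ⇒ 0.33
d₂ = d₁ − σ√T = 0.3263 − 0.3900 = -0.0637 ⇒ -0.06
exp(−rT) = exp(−0.04·1) = 0.9608
C = 448·N(0.33) − 443·0.9608·N(-0.06) = 448·0.6293 − 443·0.9608·0.4761 = 281.9264 − 202.6445 = 79.2819

£79.28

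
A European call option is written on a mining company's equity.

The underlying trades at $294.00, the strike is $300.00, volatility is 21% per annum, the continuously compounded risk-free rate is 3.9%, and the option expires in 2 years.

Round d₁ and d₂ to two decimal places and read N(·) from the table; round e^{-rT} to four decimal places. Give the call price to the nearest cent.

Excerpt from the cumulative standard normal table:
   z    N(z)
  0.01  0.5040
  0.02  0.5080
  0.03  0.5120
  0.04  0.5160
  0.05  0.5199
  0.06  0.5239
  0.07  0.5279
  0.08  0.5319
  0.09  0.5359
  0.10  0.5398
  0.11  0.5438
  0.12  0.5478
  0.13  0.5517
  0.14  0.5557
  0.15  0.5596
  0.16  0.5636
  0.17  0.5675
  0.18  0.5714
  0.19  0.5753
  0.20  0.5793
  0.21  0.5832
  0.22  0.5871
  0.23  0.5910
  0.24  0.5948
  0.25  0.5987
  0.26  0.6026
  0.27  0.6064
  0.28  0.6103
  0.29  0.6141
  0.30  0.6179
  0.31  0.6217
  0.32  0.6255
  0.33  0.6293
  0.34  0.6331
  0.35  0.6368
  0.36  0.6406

σ√T = 0.21·√2 = 0.2970
d₁ = [ln(294/300) + (0.039 + 0.21²/2)·2] / 0.2970 = [-0.0202 + 0.1221] / 0.2970 = 0.3431 ≈ 0.34
d₂ = d₁ − σ√T = 0.3431 − 0.2970 = 0.0461 ≈ 0.05
e^(−rT) = e^(−0.039·2) = 0.9250
N(d₁) = N(0.34) = 0.6331;  N(d₂) = N(0.05) = 0.5199
C = 294·0.6331 − 300·0.9250·0.5199 = 186.1314 − 144.2723 = 41.8591

$41.86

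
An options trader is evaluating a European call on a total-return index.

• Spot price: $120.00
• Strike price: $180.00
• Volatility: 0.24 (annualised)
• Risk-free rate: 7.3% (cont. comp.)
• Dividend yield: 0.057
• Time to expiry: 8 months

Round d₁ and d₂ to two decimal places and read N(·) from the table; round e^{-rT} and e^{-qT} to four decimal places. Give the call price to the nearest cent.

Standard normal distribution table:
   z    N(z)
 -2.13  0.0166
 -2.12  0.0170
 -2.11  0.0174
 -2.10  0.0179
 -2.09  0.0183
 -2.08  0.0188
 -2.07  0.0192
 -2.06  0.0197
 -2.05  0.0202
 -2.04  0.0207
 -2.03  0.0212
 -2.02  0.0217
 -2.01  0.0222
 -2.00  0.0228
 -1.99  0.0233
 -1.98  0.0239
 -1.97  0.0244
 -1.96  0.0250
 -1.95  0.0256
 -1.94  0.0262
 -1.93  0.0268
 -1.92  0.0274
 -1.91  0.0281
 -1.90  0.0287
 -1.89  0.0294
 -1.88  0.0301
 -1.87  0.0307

σ√T = 0.24·√0.6667 = 0.1960
d₁ = [ln(120/180) + (0.073 − 0.057 + 0.24²/2)·0.6667] / 0.1960 = [-0.4055 + 0.0299] / 0.1960 = -1.9167 ≈ -1.92
d₂ = d₁ − σ√T = -1.9167 − 0.1960 = -2.1127 ≈ -2.11
e^(−qT) = e^(−0.057·0.6667) = 0.9627;  e^(−rT) = e^(−0.073·0.6667) = 0.9525
N(d₁) = N(-1.92) = 0.0274;  N(d₂) = N(-2.11) = 0.0174
C = 120·0.9627·0.0274 − 180·0.9525·0.0174 = 3.1654 − 2.9832 = 0.1821

$0.18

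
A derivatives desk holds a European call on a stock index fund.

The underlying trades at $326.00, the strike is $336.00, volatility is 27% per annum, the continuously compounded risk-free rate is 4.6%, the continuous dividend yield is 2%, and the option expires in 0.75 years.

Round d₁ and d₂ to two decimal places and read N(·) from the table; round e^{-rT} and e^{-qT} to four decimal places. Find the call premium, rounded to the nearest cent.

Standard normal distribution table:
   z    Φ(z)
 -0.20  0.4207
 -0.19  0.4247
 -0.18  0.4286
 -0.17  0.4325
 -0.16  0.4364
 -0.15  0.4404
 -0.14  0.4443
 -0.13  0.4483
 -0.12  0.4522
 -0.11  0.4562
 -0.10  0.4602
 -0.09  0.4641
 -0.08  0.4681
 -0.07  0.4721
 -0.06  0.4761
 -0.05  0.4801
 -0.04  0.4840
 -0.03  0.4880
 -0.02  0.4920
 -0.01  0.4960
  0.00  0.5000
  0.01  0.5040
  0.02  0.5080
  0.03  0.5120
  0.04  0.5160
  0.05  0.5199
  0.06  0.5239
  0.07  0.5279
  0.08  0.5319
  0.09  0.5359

$27.87

σ√T = 0.27 × 0.8660 = 0.2338
ln(S/K) + (r − q + σ²/2)T = ln(326/336) + (0.046 − 0.02 + 0.27²/2)·0.75 = -0.0302 + 0.0468 = 0.0166
d₁ = 0.0166 / 0.2338 = 0.0711 ≈ 0.07
d₂ = d₁ − σ√T = 0.0711 − 0.2338 = -0.1627 ≈ -0.16
exp(−qT) = exp(−0.02·0.75) = 0.9851;  exp(−rT) = exp(−0.046·0.75) = 0.9661
N(d₁) = N(0.07) = 0.5279;  N(d₂) = N(-0.16) = 0.4364
C = 326·0.9851·0.5279 − 336·0.9661·0.4364 = 169.5312 − 141.6596 = 27.8715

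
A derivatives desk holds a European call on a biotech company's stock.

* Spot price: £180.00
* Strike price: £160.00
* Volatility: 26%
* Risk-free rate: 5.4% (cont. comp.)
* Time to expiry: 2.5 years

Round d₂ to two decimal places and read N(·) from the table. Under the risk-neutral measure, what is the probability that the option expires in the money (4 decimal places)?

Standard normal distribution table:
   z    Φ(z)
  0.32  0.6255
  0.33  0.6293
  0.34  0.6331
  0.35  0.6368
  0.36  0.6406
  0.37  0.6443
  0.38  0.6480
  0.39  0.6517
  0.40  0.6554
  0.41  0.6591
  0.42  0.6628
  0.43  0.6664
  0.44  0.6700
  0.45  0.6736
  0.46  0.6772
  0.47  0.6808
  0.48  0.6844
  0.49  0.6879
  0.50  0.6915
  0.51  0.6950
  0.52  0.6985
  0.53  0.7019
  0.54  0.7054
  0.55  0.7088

0.6591

T = 2.5;  σ√T = 0.4111
ln(S/K) + (r + σ²/2)T = ln(180/160) + (0.054 + 0.26²/2)·2.5 = 0.1178 + 0.2195 = 0.3373
d₁ = 0.3373 / 0.4111 = 0.8204 ⇒ 0.82
d₂ = d₁ − σ√T = 0.8204 − 0.4111 = 0.4094 ⇒ 0.41
Pr(exercise) under Q = N(d₂) = 0.6591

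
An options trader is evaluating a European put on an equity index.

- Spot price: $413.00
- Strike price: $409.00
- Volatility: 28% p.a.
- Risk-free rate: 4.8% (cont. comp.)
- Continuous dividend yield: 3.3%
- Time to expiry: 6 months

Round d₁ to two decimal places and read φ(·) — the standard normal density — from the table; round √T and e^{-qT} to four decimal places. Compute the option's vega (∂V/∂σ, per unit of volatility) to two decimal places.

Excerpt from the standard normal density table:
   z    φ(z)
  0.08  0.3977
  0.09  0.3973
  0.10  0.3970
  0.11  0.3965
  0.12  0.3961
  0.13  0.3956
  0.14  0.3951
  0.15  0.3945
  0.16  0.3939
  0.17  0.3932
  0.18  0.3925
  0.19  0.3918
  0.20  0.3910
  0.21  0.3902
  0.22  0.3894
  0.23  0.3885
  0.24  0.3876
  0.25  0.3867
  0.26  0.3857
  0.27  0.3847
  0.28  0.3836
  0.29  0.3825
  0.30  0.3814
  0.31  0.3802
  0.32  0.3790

T = 0.5;  σ√T = 0.1980
d₁ = [ln(413/409) + (0.048 − 0.033 + 0.28²/2)·0.5] / 0.1980 = [0.0097 + 0.0271] / 0.1980 = 0.1860 → 0.19
√T = √0.5 = 0.7071
φ(d₁) = φ(0.19) = 0.3918
exp(−qT) = exp(−0.033·0.5) = 0.9836
vega = S·exp(−qT)·φ(d₁)·√T = 413·0.9836·0.3918·0.7071 = 112.5418

112.54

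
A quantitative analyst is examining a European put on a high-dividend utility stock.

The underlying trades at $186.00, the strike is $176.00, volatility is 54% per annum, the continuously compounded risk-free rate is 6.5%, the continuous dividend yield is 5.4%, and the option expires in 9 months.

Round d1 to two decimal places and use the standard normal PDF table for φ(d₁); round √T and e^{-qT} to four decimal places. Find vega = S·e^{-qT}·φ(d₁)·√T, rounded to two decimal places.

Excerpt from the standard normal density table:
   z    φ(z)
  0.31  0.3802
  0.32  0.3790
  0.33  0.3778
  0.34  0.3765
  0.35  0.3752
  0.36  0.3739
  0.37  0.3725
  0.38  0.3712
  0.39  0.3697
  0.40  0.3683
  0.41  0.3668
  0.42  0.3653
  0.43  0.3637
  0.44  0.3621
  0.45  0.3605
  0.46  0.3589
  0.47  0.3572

57.62

σ√T = 0.54 × 0.8660 = 0.4677
d₁ = [ln(186/176) + (0.065 − 0.054 + ½·0.54²)·0.75] / (σ√T) = (0.0553 + 0.1176) / 0.4677 = 0.3696 → 0.37
√T = √0.75 = 0.8660
φ(d₁) = φ(0.37) = 0.3725
exp(−qT) = exp(−0.054·0.75) = 0.9603
vega = S·exp(−qT)·φ(d₁)·√T = 186·0.9603·0.3725·0.8660 = 57.6188
(Vega is the same for a European call and put with the same parameters.)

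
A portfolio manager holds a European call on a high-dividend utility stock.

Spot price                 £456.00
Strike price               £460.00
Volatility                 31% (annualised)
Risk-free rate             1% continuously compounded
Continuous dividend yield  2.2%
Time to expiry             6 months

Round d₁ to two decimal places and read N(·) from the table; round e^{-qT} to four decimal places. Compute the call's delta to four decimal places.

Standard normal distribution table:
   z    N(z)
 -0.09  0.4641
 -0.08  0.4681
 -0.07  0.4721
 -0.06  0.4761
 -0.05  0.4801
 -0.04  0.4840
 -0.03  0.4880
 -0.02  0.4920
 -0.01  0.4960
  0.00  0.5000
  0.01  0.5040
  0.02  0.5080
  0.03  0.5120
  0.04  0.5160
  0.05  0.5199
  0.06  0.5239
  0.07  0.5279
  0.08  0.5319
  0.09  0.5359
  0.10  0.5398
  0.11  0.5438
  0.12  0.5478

σ√T = 0.31 × 0.7071 = 0.2192
d₁ = [ln(456/460) + (0.01 − 0.022 + ½·0.31²)·0.5] / (σ√T) = (-0.0087 + 0.0180) / 0.2192 = 0.0424 which rounds to 0.04
N(d₁) = N(0.04) = 0.5160
Δ_call = e^(−qT)·N(d₁) = 0.9891·0.5160 = 0.5104

0.5104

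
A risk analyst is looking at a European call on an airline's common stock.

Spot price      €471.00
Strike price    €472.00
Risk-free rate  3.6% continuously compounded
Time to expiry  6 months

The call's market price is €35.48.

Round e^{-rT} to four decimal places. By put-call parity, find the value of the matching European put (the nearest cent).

€28.08

exp(−rT) = exp(−0.036·0.5) = 0.9822
Put-call parity: C − P = S − K·e^(−rT) = 471 − 472·0.9822 = 471 − 463.5984 = 7.4016
P = C − (C − P) = 35.48 − (7.4016) = 28.0784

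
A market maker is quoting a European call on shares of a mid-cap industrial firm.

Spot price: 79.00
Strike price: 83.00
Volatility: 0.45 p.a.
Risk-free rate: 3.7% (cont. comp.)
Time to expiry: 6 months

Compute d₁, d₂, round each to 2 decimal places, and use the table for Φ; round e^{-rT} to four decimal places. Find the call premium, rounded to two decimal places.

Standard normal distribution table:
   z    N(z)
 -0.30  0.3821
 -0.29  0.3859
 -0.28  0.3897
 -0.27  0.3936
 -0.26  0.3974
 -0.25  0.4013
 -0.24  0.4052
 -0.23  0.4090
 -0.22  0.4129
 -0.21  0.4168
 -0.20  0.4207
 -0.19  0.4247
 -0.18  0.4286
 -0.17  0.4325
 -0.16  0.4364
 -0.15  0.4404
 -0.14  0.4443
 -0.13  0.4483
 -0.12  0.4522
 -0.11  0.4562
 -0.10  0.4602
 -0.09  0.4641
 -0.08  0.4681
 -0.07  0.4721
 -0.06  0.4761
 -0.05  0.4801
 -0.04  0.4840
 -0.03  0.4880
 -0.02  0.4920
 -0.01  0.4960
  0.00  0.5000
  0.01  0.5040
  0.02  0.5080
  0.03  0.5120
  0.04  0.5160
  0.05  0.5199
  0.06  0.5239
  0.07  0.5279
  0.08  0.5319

σ√T = 0.45 × 0.7071 = 0.3182
d₁ = [ln(79/83) + (0.037 + ½·0.45²)·0.5] / (σ√T) = (-0.0494 + 0.0691) / 0.3182 = 0.0620 ≈ 0.06
d₂ = 0.0620 − 0.3182 = -0.2562 ≈ -0.26
e^(−rT) = e^(−0.037·0.5) = 0.9817
N(d₁) = N(0.06) = 0.5239;  N(d₂) = N(-0.26) = 0.3974
C = 79·0.5239 − 83·0.9817·0.3974 = 41.3881 − 32.3806 = 9.0075

9.01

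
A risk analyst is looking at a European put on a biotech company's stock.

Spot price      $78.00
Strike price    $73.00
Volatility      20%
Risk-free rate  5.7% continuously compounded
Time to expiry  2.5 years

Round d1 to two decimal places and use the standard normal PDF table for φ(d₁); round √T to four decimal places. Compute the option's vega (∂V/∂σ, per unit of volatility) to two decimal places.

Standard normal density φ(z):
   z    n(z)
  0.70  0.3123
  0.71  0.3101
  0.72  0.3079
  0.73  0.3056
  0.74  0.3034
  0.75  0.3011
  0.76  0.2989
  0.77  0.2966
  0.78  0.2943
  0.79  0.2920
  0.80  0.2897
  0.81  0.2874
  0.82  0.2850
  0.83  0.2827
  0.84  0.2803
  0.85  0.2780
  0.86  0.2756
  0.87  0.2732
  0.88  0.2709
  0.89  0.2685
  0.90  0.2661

35.15

σ√T = 0.2 × 1.5811 = 0.3162
d₁ = [ln(78/73) + (0.057 + ½·0.2²)·2.5] / (σ√T) = (0.0662 + 0.1925) / 0.3162 = 0.8182 → 0.82
√T = √2.5 = 1.5811
φ(d₁) = φ(0.82) = 0.2850
vega = S·φ(d₁)·√T = 78·0.2850·1.5811 = 35.1479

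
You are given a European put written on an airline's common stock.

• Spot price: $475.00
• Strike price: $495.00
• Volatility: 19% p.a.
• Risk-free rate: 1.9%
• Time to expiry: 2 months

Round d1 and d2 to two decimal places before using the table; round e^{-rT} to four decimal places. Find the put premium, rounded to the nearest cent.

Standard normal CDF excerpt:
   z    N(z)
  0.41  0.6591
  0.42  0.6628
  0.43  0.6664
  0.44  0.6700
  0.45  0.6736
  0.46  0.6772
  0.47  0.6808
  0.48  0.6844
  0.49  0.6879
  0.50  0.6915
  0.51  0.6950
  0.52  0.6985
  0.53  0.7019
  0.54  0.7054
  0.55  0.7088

$26.37

σ√T = 0.19·√0.1667 = 0.0776
ln(S/K) + (r + σ²/2)T = ln(475/495) + (0.019 + 0.19²/2)·0.1667 = -0.0412 + 0.0062 = -0.0351
d₁ = -0.0351 / 0.0776 = -0.4521 ⇒ -0.45
d₂ = d₁ − σ√T = -0.4521 − 0.0776 = -0.5297 ⇒ -0.53
exp(−rT) = exp(−0.019·0.1667) = 0.9968
P = 495·0.9968·N(0.53) − 475·N(0.45) = 495·0.9968·0.7019 − 475·0.6736 = 346.3287 − 319.9600 = 26.3687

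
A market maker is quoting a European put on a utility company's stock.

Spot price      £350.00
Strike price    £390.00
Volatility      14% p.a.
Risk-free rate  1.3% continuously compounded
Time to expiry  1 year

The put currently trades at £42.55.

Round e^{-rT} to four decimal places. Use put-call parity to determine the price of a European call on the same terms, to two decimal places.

£7.58

e^(−rT) = e^(−0.013·1) = 0.9871
Put-call parity: C − P = S − K·e^(−rT) = 350 − 390·0.9871 = 350 − 384.9690 = -34.9690
C = P + (C − P) = 42.55 + (-34.9690) = 7.5810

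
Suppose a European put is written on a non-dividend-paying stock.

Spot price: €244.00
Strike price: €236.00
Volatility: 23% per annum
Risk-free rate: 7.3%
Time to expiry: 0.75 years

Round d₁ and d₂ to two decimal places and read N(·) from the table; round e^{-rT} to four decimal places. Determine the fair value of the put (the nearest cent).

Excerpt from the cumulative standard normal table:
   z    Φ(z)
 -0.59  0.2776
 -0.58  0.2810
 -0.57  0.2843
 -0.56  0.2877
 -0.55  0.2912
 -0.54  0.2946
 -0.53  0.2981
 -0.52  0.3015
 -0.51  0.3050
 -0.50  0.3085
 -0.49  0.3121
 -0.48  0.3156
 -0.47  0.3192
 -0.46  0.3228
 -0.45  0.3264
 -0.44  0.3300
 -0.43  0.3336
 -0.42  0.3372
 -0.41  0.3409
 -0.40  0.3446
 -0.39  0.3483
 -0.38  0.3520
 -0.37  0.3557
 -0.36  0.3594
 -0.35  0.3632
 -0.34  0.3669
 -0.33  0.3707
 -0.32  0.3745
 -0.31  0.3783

€10.09

σ√T = 0.23·√0.75 = 0.1992
d₁ = [ln(244/236) + (0.073 + ½·0.23²)·0.75] / (σ√T) = (0.0333 + 0.0746) / 0.1992 = 0.5418 → 0.54
d₂ = 0.5418 − 0.1992 = 0.3426 → 0.34
exp(−rT) = exp(−0.073·0.75) = 0.9467
P = 236·0.9467·N(-0.34) − 244·N(-0.54) = 236·0.9467·0.3669 − 244·0.2946 = 81.9732 − 71.8824 = 10.0908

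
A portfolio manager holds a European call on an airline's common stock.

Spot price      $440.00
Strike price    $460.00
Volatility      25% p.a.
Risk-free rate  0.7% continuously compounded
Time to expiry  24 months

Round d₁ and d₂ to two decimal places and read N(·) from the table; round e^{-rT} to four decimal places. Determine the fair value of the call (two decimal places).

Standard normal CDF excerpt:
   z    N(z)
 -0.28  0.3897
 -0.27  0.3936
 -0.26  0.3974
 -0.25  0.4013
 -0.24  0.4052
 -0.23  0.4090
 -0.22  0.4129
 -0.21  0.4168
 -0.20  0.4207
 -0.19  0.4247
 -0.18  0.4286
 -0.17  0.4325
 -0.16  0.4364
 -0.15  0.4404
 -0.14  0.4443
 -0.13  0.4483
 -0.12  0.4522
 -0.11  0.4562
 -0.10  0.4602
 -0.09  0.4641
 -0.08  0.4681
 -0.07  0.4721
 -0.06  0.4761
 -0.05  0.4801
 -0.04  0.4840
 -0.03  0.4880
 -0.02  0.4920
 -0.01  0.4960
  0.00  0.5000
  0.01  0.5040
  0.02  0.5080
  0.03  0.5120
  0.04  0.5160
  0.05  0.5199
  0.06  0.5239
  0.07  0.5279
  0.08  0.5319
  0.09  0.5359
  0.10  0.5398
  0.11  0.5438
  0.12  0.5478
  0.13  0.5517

σ√T = 0.25 × 1.4142 = 0.3536
d₁ = [ln(440/460) + (0.007 + 0.25²/2)·2] / 0.3536 = [-0.0445 + 0.0765] / 0.3536 = 0.0906 which rounds to 0.09
d₂ = d₁ − σ√T = 0.0906 − 0.3536 = -0.2629 which rounds to -0.26
e^(−rT) = e^(−0.007·2) = 0.9861
C = 440·N(0.09) − 460·0.9861·N(-0.26) = 440·0.5359 − 460·0.9861·0.3974 = 235.7960 − 180.2630 = 55.5330

$55.53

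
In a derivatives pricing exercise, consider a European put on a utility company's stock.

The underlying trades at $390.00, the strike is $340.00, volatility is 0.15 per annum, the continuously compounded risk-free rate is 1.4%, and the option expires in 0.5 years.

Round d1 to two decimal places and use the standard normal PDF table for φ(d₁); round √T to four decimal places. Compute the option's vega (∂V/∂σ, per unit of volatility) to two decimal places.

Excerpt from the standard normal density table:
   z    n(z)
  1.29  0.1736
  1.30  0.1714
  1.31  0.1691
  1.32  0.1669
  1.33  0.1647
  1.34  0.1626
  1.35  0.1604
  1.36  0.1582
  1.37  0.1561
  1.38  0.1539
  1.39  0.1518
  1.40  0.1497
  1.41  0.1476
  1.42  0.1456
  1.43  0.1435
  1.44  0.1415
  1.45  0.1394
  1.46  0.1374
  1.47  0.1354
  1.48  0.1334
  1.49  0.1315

T = 0.5;  σ√T = 0.1061
d₁ = [ln(390/340) + (0.014 + ½·0.15²)·0.5] / (σ√T) = (0.1372 + 0.0126) / 0.1061 = 1.4126 ⇒ 1.41
√T = √0.5 = 0.7071
φ(d₁) = φ(1.41) = 0.1476
vega = S·φ(d₁)·√T = 390·0.1476·0.7071 = 40.7035

40.70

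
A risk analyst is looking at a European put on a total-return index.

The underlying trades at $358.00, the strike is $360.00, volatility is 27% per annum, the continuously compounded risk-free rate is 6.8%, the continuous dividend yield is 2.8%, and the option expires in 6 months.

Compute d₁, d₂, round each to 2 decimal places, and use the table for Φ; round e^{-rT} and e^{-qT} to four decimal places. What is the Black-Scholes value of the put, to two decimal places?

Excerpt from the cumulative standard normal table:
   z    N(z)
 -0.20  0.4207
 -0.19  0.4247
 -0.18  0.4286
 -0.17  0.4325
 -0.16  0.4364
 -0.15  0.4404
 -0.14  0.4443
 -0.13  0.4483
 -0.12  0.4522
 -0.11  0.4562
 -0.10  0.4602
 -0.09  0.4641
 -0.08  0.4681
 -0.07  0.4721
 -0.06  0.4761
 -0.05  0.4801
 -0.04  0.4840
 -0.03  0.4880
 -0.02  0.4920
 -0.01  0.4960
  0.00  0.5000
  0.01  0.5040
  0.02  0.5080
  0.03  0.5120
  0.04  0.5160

$24.09

T = 0.5;  σ√T = 0.1909
ln(S/K) + (r − q + σ²/2)T = ln(358/360) + (0.068 − 0.028 + 0.27²/2)·0.5 = -0.0056 + 0.0382 = 0.0327
d₁ = 0.0327 / 0.1909 = 0.1710 which rounds to 0.17
d₂ = d₁ − σ√T = 0.1710 − 0.1909 = -0.0199 which rounds to -0.02
e^(−qT) = e^(−0.028·0.5) = 0.9861;  e^(−rT) = e^(−0.068·0.5) = 0.9666
P = 360·0.9666·N(0.02) − 358·0.9861·N(-0.17) = 360·0.9666·0.5080 − 358·0.9861·0.4325 = 176.7718 − 152.6828 = 24.0890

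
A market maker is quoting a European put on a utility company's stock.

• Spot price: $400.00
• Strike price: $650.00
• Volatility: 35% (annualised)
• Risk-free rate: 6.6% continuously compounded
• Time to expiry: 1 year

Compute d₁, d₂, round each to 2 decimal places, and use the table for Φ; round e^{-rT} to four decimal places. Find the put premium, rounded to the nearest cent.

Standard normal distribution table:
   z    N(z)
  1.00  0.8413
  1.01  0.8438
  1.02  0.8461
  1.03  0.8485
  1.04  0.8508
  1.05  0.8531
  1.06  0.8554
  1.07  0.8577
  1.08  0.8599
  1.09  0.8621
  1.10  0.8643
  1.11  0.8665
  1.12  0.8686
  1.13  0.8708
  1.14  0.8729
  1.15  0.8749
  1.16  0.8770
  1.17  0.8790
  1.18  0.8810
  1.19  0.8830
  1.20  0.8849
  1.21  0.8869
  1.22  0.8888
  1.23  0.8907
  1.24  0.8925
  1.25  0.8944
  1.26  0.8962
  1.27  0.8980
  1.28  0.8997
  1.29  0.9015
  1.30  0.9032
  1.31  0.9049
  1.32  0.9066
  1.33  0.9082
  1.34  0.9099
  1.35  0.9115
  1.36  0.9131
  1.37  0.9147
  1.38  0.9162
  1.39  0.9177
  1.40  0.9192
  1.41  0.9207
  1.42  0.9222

$218.12

σ√T = 0.35·√1 = 0.3500
d₁ = [ln(400/650) + (0.066 + 0.35²/2)·1] / 0.3500 = [-0.4855 + 0.1273] / 0.3500 = -1.0236 ≈ -1.02
d₂ = d₁ − σ√T = -1.0236 − 0.3500 = -1.3736 ≈ -1.37
e^(−rT) = e^(−0.066·1) = 0.9361
P = 650·0.9361·N(1.37) − 400·N(1.02) = 650·0.9361·0.9147 − 400·0.8461 = 556.5629 − 338.4400 = 218.1229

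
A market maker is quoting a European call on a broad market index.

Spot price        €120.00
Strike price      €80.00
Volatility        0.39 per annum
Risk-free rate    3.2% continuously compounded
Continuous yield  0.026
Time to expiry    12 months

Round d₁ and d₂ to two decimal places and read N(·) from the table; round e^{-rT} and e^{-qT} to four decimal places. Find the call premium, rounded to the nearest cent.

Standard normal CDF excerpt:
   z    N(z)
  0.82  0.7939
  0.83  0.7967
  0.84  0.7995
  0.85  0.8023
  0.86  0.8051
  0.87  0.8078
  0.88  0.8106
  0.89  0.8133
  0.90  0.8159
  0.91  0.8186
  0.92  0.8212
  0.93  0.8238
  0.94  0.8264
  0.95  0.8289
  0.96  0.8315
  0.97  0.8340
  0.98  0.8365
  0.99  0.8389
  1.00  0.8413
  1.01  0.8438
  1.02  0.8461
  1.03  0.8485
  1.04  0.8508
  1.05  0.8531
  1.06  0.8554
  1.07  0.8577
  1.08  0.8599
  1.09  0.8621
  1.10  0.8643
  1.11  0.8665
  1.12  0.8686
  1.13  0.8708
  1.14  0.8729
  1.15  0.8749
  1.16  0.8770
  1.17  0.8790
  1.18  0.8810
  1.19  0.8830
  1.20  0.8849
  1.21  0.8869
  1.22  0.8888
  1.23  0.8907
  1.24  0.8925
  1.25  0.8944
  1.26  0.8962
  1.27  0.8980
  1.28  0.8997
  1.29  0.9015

€42.19

T = 1;  σ√T = 0.3900
ln(S/K) + (r − q + σ²/2)T = ln(120/80) + (0.032 − 0.026 + 0.39²/2)·1 = 0.4055 + 0.0821 = 0.4875
d₁ = 0.4875 / 0.3900 = 1.2500 which rounds to 1.25
d₂ = d₁ − σ√T = 1.2500 − 0.3900 = 0.8600 which rounds to 0.86
exp(−qT) = exp(−0.026·1) = 0.9743;  exp(−rT) = exp(−0.032·1) = 0.9685
N(d₁) = N(1.25) = 0.8944;  N(d₂) = N(0.86) = 0.8051
C = 120·0.9743·0.8944 − 80·0.9685·0.8051 = 104.5697 − 62.3791 = 42.1905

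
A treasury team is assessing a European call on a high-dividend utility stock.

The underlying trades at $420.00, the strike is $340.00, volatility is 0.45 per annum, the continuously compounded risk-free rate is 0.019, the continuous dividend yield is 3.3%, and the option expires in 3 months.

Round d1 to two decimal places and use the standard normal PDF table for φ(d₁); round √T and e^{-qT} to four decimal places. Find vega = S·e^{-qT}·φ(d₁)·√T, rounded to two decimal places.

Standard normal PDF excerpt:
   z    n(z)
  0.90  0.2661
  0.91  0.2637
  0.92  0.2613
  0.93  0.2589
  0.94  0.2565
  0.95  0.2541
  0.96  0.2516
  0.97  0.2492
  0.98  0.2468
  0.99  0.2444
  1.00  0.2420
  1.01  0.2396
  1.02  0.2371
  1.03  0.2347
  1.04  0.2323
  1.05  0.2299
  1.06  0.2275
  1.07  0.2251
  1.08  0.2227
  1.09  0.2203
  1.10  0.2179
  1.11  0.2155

σ√T = 0.45 × 0.5000 = 0.2250
ln(S/K) + (r − q + σ²/2)T = ln(420/340) + (0.019 − 0.033 + 0.45²/2)·0.25 = 0.2113 + 0.0218 = 0.2331
d₁ = 0.2331 / 0.2250 = 1.0361 which rounds to 1.04
√T = √0.25 = 0.5000
φ(d₁) = φ(1.04) = 0.2323
exp(−qT) = exp(−0.033·0.25) = 0.9918
vega = S·exp(−qT)·φ(d₁)·√T = 420·0.9918·0.2323·0.5000 = 48.3830
(Vega is the same for a European call and put with the same parameters.)

48.38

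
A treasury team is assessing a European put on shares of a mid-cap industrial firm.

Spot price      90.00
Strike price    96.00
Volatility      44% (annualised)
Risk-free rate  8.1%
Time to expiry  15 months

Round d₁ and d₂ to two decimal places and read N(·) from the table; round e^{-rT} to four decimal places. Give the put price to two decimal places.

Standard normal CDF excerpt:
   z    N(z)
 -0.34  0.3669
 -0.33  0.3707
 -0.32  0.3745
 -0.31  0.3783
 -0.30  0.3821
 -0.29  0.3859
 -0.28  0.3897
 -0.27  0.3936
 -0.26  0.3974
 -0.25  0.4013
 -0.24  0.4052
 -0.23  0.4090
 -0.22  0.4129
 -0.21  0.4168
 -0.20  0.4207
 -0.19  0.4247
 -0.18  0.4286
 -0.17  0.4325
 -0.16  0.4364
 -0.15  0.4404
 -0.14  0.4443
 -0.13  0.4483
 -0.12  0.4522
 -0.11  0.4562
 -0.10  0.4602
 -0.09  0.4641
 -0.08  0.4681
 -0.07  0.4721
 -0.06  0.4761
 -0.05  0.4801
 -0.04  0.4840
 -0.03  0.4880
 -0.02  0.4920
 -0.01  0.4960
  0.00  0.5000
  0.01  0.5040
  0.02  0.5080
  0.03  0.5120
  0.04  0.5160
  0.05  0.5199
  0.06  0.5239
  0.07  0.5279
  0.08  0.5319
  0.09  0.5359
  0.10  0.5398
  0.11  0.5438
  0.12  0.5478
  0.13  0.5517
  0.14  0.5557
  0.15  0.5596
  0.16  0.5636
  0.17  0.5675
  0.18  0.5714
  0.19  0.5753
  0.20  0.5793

15.53

σ√T = 0.44·√1.25 = 0.4919
d₁ = [ln(90/96) + (0.081 + 0.44²/2)·1.25] / 0.4919 = [-0.0645 + 0.2223] / 0.4919 = 0.3206 ≈ 0.32
d₂ = d₁ − σ√T = 0.3206 − 0.4919 = -0.1713 ≈ -0.17
e^(−rT) = e^(−0.081·1.25) = 0.9037
N(−d₂) = N(0.17) = 0.5675;  N(−d₁) = N(-0.32) = 0.3745
P = 96·0.9037·0.5675 − 90·0.3745 = 49.2336 − 33.7050 = 15.5286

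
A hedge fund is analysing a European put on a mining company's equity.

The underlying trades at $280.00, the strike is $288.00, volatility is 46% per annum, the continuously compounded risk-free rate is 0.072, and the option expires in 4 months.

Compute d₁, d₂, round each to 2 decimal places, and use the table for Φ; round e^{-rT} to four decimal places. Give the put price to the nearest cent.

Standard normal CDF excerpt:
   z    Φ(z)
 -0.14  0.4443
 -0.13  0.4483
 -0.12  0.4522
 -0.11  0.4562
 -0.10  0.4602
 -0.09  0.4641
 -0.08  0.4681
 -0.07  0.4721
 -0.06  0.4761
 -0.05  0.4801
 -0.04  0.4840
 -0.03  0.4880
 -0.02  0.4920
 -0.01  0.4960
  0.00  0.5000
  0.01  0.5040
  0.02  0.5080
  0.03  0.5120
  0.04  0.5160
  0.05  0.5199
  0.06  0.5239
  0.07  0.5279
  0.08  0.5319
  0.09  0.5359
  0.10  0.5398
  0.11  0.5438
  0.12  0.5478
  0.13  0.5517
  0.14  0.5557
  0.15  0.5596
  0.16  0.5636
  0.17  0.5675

σ√T = 0.46·√0.3333 = 0.2656
d₁ = [ln(280/288) + (0.072 + 0.46²/2)·0.3333] / 0.2656 = [-0.0282 + 0.0593] / 0.2656 = 0.1171 which rounds to 0.12
d₂ = d₁ − σ√T = 0.1171 − 0.2656 = -0.1485 which rounds to -0.15
exp(−rT) = exp(−0.072·0.3333) = 0.9763
N(−d₂) = N(0.15) = 0.5596;  N(−d₁) = N(-0.12) = 0.4522
P = 288·0.9763·0.5596 − 280·0.4522 = 157.3452 − 126.6160 = 30.7292

$30.73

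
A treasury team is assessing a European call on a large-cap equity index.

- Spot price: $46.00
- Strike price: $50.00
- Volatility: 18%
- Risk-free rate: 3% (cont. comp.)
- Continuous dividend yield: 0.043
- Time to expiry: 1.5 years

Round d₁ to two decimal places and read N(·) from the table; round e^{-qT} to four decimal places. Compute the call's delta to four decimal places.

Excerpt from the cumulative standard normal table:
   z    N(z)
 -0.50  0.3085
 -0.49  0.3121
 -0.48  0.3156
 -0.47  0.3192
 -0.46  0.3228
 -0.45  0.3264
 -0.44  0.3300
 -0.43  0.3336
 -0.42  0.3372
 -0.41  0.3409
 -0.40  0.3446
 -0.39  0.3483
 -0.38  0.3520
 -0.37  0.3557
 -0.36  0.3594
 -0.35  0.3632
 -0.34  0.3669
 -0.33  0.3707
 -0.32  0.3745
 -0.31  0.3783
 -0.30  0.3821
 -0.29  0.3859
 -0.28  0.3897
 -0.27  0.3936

σ√T = 0.18 × 1.2247 = 0.2205
d₁ = [ln(46/50) + (0.03 − 0.043 + 0.18²/2)·1.5] / 0.2205 = [-0.0834 + 0.0048] / 0.2205 = -0.3565 which rounds to -0.36
N(d₁) = N(-0.36) = 0.3594
Δ_call = exp(−qT)·N(d₁) = 0.9375·0.3594 = 0.3369

0.3369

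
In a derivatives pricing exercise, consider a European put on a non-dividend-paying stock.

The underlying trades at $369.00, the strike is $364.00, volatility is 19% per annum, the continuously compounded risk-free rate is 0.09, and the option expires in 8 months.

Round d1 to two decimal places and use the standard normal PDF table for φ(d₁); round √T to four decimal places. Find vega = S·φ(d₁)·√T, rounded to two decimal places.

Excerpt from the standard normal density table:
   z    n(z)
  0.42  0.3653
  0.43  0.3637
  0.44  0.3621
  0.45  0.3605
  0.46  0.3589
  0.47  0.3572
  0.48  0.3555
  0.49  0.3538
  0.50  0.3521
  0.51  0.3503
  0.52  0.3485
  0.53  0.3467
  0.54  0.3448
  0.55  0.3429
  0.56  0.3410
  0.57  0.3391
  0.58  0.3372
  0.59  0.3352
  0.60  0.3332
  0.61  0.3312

103.31

σ√T = 0.19·√0.6667 = 0.1551
ln(S/K) + (r + σ²/2)T = ln(369/364) + (0.09 + 0.19²/2)·0.6667 = 0.0136 + 0.0720 = 0.0857
d₁ = 0.0857 / 0.1551 = 0.5523 which rounds to 0.55
√T = √0.6667 = 0.8165
φ(d₁) = φ(0.55) = 0.3429
vega = S·φ(d₁)·√T = 369·0.3429·0.8165 = 103.3118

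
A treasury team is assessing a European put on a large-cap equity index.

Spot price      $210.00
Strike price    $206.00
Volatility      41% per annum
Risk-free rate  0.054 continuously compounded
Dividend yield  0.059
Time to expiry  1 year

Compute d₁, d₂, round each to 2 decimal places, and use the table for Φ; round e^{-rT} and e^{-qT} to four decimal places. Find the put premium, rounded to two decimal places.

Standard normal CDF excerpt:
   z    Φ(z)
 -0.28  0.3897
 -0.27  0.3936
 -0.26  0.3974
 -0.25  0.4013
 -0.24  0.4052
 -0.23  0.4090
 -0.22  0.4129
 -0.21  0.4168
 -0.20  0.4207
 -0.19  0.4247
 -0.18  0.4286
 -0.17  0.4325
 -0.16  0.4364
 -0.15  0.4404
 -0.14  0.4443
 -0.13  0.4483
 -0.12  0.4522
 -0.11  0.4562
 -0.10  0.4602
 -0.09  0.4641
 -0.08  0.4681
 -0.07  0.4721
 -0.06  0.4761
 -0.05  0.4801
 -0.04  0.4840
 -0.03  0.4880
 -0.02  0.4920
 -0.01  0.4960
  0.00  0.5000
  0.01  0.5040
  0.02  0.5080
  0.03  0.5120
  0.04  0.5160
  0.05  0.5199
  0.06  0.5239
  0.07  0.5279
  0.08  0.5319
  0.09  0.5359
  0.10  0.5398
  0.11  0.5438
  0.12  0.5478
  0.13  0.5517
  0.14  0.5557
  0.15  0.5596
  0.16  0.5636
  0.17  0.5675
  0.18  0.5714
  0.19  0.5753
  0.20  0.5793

σ√T = 0.41·√1 = 0.4100
d₁ = [ln(210/206) + (0.054 − 0.059 + 0.41²/2)·1] / 0.4100 = [0.0192 + 0.0790] / 0.4100 = 0.2397 ≈ 0.24
d₂ = d₁ − σ√T = 0.2397 − 0.4100 = -0.1703 ≈ -0.17
e^(−qT) = e^(−0.059·1) = 0.9427;  e^(−rT) = e^(−0.054·1) = 0.9474
P = 206·0.9474·N(0.17) − 210·0.9427·N(-0.24) = 206·0.9474·0.5675 − 210·0.9427·0.4052 = 110.7558 − 80.2162 = 30.5396

$30.54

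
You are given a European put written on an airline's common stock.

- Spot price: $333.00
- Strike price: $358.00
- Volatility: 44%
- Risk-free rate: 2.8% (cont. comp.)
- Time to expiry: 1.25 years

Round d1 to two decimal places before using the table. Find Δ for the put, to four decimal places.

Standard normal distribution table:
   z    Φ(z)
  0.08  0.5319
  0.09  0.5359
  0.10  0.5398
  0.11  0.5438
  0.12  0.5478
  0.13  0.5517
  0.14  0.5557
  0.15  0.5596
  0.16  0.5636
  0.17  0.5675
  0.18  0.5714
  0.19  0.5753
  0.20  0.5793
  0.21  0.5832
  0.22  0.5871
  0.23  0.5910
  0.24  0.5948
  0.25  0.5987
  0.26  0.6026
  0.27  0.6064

T = 1.25;  σ√T = 0.4919
ln(S/K) + (r + σ²/2)T = ln(333/358) + (0.028 + 0.44²/2)·1.25 = -0.0724 + 0.1560 = 0.0836
d₁ = 0.0836 / 0.4919 = 0.1700 ≈ 0.17
N(d₁) = N(0.17) = 0.5675
Δ_put = N(d₁) − 1 = 0.5675 − 1 = -0.4325

-0.4325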